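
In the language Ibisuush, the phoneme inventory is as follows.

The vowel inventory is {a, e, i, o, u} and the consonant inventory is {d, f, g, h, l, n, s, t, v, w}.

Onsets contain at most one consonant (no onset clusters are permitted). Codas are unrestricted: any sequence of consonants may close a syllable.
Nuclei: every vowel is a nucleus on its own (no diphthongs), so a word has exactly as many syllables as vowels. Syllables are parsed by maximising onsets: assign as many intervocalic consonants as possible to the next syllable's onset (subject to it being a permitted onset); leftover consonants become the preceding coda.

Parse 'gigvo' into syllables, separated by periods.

The vowels are i, o — 2 nuclei, so 2 syllables.
σ1/σ2 boundary: /gv/ splits as /g/ + /v/ (/v/ is the longest suffix that is a licit onset).

gig.vo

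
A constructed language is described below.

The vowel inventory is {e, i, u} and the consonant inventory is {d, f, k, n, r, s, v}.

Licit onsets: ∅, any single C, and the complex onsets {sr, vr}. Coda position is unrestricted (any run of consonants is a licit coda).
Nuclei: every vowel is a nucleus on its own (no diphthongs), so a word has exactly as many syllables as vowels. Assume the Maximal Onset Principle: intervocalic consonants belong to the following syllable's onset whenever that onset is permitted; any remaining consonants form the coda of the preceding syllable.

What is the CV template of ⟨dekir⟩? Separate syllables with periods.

Nuclei (vowels): e, i → 2 syllables.
V1 /e/ – V2 /i/: just /k/ — single C goes to the following onset.
So the parse is de.kir.
Mapping each syllable to C/V: /de/ → CV, /kir/ → CVC.

CV.CVC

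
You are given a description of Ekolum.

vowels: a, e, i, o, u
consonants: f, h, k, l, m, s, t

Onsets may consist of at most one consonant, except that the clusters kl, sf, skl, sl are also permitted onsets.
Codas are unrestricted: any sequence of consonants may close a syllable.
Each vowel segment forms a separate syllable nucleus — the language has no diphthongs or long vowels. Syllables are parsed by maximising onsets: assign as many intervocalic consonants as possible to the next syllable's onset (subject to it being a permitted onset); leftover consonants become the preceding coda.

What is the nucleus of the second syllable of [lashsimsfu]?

i

Vowels present: a, i, u; each is a nucleus, giving 3 syllables.
The second nucleus (vowel 2 from the left) is /i/.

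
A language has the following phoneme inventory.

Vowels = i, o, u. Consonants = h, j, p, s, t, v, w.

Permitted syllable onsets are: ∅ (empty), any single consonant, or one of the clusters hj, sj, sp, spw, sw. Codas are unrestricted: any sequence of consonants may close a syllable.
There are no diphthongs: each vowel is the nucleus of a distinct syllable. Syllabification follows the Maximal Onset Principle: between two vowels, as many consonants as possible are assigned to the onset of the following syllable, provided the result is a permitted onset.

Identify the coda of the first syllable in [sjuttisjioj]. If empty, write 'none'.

t

The vowels are u, i, i, o — 4 nuclei, so 4 syllables.
/u…i/ gap (V1→V2): cluster /tt/ — the longest permitted-onset suffix is /t/; onset = /t/, preceding coda = /t/.
/i…i/ gap (V2→V3): /sj/ is a licit onset in full, so it all attaches to the next syllable.
/i…o/ gap (V3→V4): hiatus — the boundary sits between the two vowels.
So the parse is sjut.ti.sji.oj.
Syllable 1 is /sjut/: onset /sj/, nucleus /u/, coda /t/.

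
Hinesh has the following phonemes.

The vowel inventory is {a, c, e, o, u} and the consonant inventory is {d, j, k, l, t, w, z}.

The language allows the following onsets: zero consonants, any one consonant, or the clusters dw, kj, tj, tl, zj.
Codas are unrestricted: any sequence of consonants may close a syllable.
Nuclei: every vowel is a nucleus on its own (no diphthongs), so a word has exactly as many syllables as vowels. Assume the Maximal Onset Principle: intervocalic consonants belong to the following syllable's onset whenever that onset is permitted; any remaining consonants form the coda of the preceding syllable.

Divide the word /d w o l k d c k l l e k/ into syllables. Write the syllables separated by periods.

The vowels are o, c, e — 3 nuclei, so 3 syllables.
V1 /o/ – V2 /c/: /lkd/ — longest licit onset from the right is /d/, leaving /lk/ as coda.
V2 /c/ – V3 /e/: /kll/ splits as /kl/ + /l/ (/l/ is the longest suffix that is a licit onset).

dwolk.dckl.lek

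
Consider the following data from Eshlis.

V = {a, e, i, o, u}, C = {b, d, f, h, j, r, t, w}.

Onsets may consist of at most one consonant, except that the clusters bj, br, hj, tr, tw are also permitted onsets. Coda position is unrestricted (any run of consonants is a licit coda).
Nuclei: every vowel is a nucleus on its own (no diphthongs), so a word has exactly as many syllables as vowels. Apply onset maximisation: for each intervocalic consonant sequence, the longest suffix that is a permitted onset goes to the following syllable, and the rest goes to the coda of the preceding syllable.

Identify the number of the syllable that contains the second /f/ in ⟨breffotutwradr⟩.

The vowels are e, o, u, a — 4 nuclei, so 4 syllables.
σ1/σ2 boundary: /ff/; trying suffixes from longest down, /f/ is the first permitted one, so coda /f/ | onset /f/.
σ2/σ3 boundary: /t/ → onset of the next syllable (single consonants are always licit onsets).
σ3/σ4 boundary: /twr/; trying suffixes from longest down, /r/ is the first permitted one, so coda /tw/ | onset /r/.
Syllabification: bref.fo.tutw.radr.
The second /f/ is in the onset of syllable 2 (/fo/).

2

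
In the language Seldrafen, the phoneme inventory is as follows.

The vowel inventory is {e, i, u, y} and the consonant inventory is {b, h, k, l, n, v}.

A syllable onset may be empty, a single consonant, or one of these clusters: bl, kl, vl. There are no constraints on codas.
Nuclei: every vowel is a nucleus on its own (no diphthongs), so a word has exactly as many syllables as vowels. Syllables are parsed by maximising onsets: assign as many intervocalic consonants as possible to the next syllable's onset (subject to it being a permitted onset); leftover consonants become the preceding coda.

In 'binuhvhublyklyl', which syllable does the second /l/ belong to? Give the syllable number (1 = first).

Nuclei (vowels): i, u, u, y, y → 5 syllables.
V1 /i/ – V2 /u/: /n/ → onset of the next syllable (single consonants are always licit onsets).
V2 /u/ – V3 /u/: /hvh/ — longest licit onset from the right is /h/, leaving /hv/ as coda.
V3 /u/ – V4 /y/: cluster /bl/ — /bl/ is itself a permitted onset, so the whole cluster goes right; preceding coda = ∅.
V4 /y/ – V5 /y/: /kl/ is a licit onset in full, so it all attaches to the next syllable.
So the parse is bi.nuhv.hu.bly.klyl.
The second /l/ is in the onset of syllable 5 (/klyl/).

5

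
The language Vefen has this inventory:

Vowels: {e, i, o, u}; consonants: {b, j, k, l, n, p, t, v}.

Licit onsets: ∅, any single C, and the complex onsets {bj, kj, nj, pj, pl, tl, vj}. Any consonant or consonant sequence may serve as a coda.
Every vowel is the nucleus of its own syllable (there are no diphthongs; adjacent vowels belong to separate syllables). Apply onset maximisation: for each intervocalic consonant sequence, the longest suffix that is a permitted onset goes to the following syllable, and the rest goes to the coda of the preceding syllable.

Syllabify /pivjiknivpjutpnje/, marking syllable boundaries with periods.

pi.vjik.niv.pjutp.nje

Nuclei (vowels): i, i, i, u, e → 5 syllables.
Between /i/ (V1) and /i/ (V2): /vj/ — entire cluster is a permitted onset → onset /vj/, coda ∅.
Between /i/ (V2) and /i/ (V3): /kn/ — longest licit onset from the right is /n/, leaving /k/ as coda.
Between /i/ (V3) and /u/ (V4): /vpj/; trying suffixes from longest down, /pj/ is the first permitted one, so coda /v/ | onset /pj/.
Between /u/ (V4) and /e/ (V5): /tpnj/; trying suffixes from longest down, /nj/ is the first permitted one, so coda /tp/ | onset /nj/.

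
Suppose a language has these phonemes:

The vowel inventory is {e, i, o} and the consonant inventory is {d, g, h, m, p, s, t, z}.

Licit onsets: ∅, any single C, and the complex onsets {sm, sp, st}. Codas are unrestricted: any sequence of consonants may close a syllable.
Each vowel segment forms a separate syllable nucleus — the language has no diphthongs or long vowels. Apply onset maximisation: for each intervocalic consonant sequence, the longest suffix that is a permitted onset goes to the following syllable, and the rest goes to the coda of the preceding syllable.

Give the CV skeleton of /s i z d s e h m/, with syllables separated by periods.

CVCC.CVCC

The vowels are i, e — 2 nuclei, so 2 syllables.
V1 /i/ – V2 /e/: /zds/ — longest licit onset from the right is /s/, leaving /zd/ as coda.
Result: sizd.sehm.
Mapping each syllable to C/V: /sizd/ → CVCC, /sehm/ → CVCC.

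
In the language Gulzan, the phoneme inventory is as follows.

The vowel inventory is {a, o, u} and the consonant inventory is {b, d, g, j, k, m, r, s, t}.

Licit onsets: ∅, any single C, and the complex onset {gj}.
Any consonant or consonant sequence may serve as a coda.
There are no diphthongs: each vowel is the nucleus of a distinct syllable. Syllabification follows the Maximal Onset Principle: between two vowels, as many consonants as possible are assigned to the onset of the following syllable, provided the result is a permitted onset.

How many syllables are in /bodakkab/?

The vowels are o, a, a — 3 nuclei, so 3 syllables.

3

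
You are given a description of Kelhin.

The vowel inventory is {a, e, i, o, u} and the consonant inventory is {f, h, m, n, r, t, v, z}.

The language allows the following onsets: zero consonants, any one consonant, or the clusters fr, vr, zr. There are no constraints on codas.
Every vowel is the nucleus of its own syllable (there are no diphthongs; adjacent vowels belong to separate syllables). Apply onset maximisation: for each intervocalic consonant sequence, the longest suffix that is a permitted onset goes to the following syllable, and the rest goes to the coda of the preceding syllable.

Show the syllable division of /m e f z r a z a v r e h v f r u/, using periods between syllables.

Vowels present: e, a, a, e, u; each is a nucleus, giving 5 syllables.
/e…a/ gap (V1→V2): /fzr/; trying suffixes from longest down, /zr/ is the first permitted one, so coda /f/ | onset /zr/.
/a…a/ gap (V2→V3): /z/ is a single consonant, so it becomes the next onset.
/a…e/ gap (V3→V4): /vr/ — entire cluster is a permitted onset → onset /vr/, coda ∅.
/e…u/ gap (V4→V5): /hvfr/ splits as /hv/ + /fr/ (/fr/ is the longest suffix that is a licit onset).

mef.zra.za.vrehv.fru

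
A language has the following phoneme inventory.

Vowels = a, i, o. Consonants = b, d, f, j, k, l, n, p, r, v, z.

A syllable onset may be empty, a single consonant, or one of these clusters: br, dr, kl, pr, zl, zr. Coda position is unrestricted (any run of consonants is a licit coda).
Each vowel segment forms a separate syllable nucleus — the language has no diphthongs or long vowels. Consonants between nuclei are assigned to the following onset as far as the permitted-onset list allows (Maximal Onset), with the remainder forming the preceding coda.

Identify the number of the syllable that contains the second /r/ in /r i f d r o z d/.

The vowels are i, o — 2 nuclei, so 2 syllables.
σ1/σ2 boundary: /fdr/ splits as /f/ + /dr/ (/dr/ is the longest suffix that is a licit onset).
Result: rif.drozd.
The second /r/ is in the onset of syllable 2 (/drozd/).

2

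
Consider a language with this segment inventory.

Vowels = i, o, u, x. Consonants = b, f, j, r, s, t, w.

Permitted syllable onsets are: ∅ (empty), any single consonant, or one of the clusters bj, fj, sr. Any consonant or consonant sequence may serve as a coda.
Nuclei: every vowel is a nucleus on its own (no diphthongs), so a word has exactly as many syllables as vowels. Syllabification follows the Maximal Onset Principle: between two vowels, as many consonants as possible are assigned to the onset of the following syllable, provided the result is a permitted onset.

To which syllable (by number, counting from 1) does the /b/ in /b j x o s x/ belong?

1

The vowels are x, o, x — 3 nuclei, so 3 syllables.
Between /x/ (V1) and /o/ (V2): no consonants, so the boundary falls immediately after /x/.
Between /o/ (V2) and /x/ (V3): /s/ is a single consonant, so it becomes the next onset.
Result: bjx.o.sx.
The /b/ is in the onset of syllable 1 (/bjx/).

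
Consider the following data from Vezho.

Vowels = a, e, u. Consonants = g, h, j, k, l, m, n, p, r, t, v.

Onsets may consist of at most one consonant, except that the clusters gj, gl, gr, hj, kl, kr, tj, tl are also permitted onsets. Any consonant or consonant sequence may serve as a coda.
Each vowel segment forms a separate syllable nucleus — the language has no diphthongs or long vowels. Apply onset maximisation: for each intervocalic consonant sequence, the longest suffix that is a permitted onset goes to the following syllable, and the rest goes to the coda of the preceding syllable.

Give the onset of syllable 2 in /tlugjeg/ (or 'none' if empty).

gj

Nuclei (vowels): u, e → 2 syllables.
σ1/σ2 boundary: /gj/ — entire cluster is a permitted onset → onset /gj/, coda ∅.
So the parse is tlu.gjeg.
Syllable 2 is /gjeg/: onset /gj/, nucleus /e/, coda /g/.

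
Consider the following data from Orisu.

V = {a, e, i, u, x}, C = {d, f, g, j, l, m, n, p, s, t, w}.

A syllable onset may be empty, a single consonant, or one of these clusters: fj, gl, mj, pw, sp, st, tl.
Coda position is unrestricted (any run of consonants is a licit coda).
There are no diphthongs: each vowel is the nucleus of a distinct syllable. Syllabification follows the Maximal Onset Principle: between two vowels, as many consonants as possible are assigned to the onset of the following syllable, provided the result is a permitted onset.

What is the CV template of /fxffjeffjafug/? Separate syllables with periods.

CVC.CCVC.CCV.CVC

Nuclei (vowels): x, e, a, u → 4 syllables.
V1 /x/ – V2 /e/: /ffj/; trying suffixes from longest down, /fj/ is the first permitted one, so coda /f/ | onset /fj/.
V2 /e/ – V3 /a/: /ffj/; trying suffixes from longest down, /fj/ is the first permitted one, so coda /f/ | onset /fj/.
V3 /a/ – V4 /u/: just /f/ — single C goes to the following onset.
So the parse is fxf.fjef.fja.fug.
Mapping each syllable to C/V: /fxf/ → CVC, /fjef/ → CCVC, /fja/ → CCV, /fug/ → CVC.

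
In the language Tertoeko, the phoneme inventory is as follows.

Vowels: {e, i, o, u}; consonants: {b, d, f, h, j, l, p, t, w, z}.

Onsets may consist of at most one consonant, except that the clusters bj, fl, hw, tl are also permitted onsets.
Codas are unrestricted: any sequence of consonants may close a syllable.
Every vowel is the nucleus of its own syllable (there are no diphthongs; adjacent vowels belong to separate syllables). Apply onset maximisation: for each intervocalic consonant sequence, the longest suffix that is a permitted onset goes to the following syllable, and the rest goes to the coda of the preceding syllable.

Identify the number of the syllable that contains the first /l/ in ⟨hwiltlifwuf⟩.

1

Nuclei (vowels): i, i, u → 3 syllables.
V1 /i/ – V2 /i/: /ltl/ — longest licit onset from the right is /tl/, leaving /l/ as coda.
V2 /i/ – V3 /u/: /fw/; trying suffixes from longest down, /w/ is the first permitted one, so coda /f/ | onset /w/.
Putting it together: hwil.tlif.wuf.
The first /l/ is in the coda of syllable 1 (/hwil/).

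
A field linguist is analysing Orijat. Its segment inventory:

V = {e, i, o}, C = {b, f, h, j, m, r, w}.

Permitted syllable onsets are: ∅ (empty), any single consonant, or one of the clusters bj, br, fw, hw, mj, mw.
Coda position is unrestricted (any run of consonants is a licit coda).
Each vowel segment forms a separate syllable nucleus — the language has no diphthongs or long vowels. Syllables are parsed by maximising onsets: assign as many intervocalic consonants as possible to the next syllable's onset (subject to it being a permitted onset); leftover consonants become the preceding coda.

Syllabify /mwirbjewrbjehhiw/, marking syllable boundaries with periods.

mwir.bjewr.bjeh.hiw

The vowels are i, e, e, i — 4 nuclei, so 4 syllables.
V1 /i/ – V2 /e/: /rbj/; trying suffixes from longest down, /bj/ is the first permitted one, so coda /r/ | onset /bj/.
V2 /e/ – V3 /e/: /wrbj/ splits as /wr/ + /bj/ (/bj/ is the longest suffix that is a licit onset).
V3 /e/ – V4 /i/: /hh/ splits as /h/ + /h/ (/h/ is the longest suffix that is a licit onset).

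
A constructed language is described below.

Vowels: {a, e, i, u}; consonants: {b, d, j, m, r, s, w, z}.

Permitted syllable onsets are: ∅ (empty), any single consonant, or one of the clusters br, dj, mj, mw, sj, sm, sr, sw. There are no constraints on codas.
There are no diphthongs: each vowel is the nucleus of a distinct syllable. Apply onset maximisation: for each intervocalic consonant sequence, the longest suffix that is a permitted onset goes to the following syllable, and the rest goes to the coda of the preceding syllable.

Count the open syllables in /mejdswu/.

The vowels are e, u — 2 nuclei, so 2 syllables.
Between /e/ (V1) and /u/ (V2): /jdsw/ splits as /jd/ + /sw/ (/sw/ is the longest suffix that is a licit onset).
So the parse is mejd.swu.
Classifying each syllable: /mejd/ (closed), /swu/ (open).
Open syllables: 1.

1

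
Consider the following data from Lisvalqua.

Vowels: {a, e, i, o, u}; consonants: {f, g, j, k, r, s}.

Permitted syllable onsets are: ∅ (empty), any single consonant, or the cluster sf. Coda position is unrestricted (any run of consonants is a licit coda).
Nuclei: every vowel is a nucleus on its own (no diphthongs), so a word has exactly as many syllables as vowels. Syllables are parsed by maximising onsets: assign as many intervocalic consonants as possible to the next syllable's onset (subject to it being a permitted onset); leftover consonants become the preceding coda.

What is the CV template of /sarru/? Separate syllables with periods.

Vowels present: a, u; each is a nucleus, giving 2 syllables.
σ1/σ2 boundary: /rr/ — longest licit onset from the right is /r/, leaving /r/ as coda.
Syllabification: sar.ru.
Mapping each syllable to C/V: /sar/ → CVC, /ru/ → CV.

CVC.CV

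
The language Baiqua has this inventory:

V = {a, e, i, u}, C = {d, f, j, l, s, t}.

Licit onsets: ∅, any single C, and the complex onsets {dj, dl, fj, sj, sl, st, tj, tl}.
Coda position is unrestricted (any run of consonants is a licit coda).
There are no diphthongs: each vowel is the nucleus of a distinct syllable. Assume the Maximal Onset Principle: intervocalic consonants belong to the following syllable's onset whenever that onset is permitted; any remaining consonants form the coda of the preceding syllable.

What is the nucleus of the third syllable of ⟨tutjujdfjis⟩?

The vowels are u, u, i — 3 nuclei, so 3 syllables.
The third nucleus (vowel 3 from the left) is /i/.

i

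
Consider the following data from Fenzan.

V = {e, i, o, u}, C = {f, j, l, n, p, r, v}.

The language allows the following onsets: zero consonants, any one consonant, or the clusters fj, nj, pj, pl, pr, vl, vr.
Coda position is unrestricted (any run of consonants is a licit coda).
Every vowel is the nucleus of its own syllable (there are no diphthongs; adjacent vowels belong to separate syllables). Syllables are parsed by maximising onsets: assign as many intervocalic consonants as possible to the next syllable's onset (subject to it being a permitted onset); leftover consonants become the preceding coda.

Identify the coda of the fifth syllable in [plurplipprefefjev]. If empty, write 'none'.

Nuclei (vowels): u, i, e, e, e → 5 syllables.
/u…i/ gap (V1→V2): /rpl/ splits as /r/ + /pl/ (/pl/ is the longest suffix that is a licit onset).
/i…e/ gap (V2→V3): /ppr/ splits as /p/ + /pr/ (/pr/ is the longest suffix that is a licit onset).
/e…e/ gap (V3→V4): just /f/ — single C goes to the following onset.
/e…e/ gap (V4→V5): /fj/ — entire cluster is a permitted onset → onset /fj/, coda ∅.
So the parse is plur.plip.pre.fe.fjev.
Syllable 5 is /fjev/: onset /fj/, nucleus /e/, coda /v/.

v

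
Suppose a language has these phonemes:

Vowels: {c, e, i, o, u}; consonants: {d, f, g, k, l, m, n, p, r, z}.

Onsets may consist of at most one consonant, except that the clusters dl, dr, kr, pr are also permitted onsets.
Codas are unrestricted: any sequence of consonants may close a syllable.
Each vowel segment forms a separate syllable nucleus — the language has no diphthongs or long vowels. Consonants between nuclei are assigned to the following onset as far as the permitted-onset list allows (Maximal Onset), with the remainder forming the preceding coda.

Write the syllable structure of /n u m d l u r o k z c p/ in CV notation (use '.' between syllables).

CVC.CCV.CVC.CVC

Vowels present: u, u, o, c; each is a nucleus, giving 4 syllables.
σ1/σ2 boundary: /mdl/; trying suffixes from longest down, /dl/ is the first permitted one, so coda /m/ | onset /dl/.
σ2/σ3 boundary: /r/ is a single consonant, so it becomes the next onset.
σ3/σ4 boundary: /kz/; trying suffixes from longest down, /z/ is the first permitted one, so coda /k/ | onset /z/.
Result: num.dlu.rok.zcp.
Mapping each syllable to C/V: /num/ → CVC, /dlu/ → CCV, /rok/ → CVC, /zcp/ → CVC.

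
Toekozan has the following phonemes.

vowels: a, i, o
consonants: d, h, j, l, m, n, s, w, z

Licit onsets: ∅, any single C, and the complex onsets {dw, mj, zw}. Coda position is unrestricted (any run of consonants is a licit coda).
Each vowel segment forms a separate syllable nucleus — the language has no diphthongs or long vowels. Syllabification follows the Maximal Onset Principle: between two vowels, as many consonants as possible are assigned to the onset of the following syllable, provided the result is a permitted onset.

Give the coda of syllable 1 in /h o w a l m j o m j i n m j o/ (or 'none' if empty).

none

The vowels are o, a, o, i, o — 5 nuclei, so 5 syllables.
Between /o/ (V1) and /a/ (V2): /w/ is a single consonant, so it becomes the next onset.
Between /a/ (V2) and /o/ (V3): /lmj/ splits as /l/ + /mj/ (/mj/ is the longest suffix that is a licit onset).
Between /o/ (V3) and /i/ (V4): cluster /mj/ — /mj/ is itself a permitted onset, so the whole cluster goes right; preceding coda = ∅.
Between /i/ (V4) and /o/ (V5): /nmj/ — longest licit onset from the right is /mj/, leaving /n/ as coda.
Putting it together: ho.wal.mjo.mjin.mjo.
Syllable 1 is /ho/: onset /h/, nucleus /o/, coda ∅.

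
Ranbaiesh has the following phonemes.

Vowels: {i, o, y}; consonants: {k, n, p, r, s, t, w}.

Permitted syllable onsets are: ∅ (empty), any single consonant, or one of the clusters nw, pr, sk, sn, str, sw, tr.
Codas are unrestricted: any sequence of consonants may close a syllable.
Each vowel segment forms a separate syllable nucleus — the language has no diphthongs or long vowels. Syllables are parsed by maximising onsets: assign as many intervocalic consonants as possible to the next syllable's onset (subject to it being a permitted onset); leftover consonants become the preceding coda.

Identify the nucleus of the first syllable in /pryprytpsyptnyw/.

y

Nuclei (vowels): y, y, y, y → 4 syllables.
The first nucleus (vowel 1 from the left) is /y/.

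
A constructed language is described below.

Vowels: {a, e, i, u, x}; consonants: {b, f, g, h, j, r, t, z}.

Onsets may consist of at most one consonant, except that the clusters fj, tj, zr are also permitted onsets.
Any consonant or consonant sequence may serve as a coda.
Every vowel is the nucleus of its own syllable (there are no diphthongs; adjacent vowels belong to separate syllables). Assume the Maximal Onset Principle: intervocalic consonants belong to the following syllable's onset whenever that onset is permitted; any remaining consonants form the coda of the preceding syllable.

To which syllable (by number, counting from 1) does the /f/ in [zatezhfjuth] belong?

3

Vowels present: a, e, u; each is a nucleus, giving 3 syllables.
σ1/σ2 boundary: /t/ → onset of the next syllable (single consonants are always licit onsets).
σ2/σ3 boundary: /zhfj/ — longest licit onset from the right is /fj/, leaving /zh/ as coda.
Putting it together: za.tezh.fjuth.
The /f/ is in the onset of syllable 3 (/fjuth/).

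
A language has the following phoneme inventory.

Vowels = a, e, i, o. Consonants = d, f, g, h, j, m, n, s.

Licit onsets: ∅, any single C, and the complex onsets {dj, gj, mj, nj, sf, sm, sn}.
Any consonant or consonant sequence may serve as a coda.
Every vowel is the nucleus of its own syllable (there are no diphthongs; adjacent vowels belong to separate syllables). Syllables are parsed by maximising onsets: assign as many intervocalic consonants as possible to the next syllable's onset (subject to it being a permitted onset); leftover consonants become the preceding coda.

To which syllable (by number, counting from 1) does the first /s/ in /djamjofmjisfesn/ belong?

Nuclei (vowels): a, o, i, e → 4 syllables.
σ1/σ2 boundary: cluster /mj/ — /mj/ is itself a permitted onset, so the whole cluster goes right; preceding coda = ∅.
σ2/σ3 boundary: /fmj/; trying suffixes from longest down, /mj/ is the first permitted one, so coda /f/ | onset /mj/.
σ3/σ4 boundary: /sf/ — entire cluster is a permitted onset → onset /sf/, coda ∅.
Putting it together: dja.mjof.mji.sfesn.
The first /s/ is in the onset of syllable 4 (/sfesn/).

4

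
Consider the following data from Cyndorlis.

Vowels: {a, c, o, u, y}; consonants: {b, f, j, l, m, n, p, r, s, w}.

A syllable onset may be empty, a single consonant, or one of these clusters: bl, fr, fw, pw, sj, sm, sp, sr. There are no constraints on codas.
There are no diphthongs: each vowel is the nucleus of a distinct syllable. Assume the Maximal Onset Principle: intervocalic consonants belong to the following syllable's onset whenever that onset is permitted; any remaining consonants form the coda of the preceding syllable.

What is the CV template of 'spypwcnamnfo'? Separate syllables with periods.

CCV.CCV.CVCC.CV

Vowels present: y, c, a, o; each is a nucleus, giving 4 syllables.
Between /y/ (V1) and /c/ (V2): /pw/ — entire cluster is a permitted onset → onset /pw/, coda ∅.
Between /c/ (V2) and /a/ (V3): just /n/ — single C goes to the following onset.
Between /a/ (V3) and /o/ (V4): /mnf/; trying suffixes from longest down, /f/ is the first permitted one, so coda /mn/ | onset /f/.
So the parse is spy.pwc.namn.fo.
Mapping each syllable to C/V: /spy/ → CCV, /pwc/ → CCV, /namn/ → CVCC, /fo/ → CV.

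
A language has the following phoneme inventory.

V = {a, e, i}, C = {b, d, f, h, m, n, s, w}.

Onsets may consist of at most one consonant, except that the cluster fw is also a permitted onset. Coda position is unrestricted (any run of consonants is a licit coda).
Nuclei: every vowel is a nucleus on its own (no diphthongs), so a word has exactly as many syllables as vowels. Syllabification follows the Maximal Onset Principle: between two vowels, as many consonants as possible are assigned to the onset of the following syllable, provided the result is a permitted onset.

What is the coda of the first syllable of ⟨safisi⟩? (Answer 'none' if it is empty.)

The vowels are a, i, i — 3 nuclei, so 3 syllables.
Between /a/ (V1) and /i/ (V2): /f/ → onset of the next syllable (single consonants are always licit onsets).
Between /i/ (V2) and /i/ (V3): /s/ → onset of the next syllable (single consonants are always licit onsets).
Result: sa.fi.si.
Syllable 1 is /sa/: onset /s/, nucleus /a/, coda ∅.

none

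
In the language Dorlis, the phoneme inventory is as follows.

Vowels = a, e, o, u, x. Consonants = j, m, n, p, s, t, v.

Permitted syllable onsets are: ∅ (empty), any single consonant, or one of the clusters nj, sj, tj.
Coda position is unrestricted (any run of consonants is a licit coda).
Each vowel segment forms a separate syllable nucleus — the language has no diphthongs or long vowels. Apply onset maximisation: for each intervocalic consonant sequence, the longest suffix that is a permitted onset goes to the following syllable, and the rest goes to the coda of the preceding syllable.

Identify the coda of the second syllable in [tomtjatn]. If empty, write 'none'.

Vowels present: o, a; each is a nucleus, giving 2 syllables.
V1 /o/ – V2 /a/: /mtj/ splits as /m/ + /tj/ (/tj/ is the longest suffix that is a licit onset).
So the parse is tom.tjatn.
Syllable 2 is /tjatn/: onset /tj/, nucleus /a/, coda /tn/.

tn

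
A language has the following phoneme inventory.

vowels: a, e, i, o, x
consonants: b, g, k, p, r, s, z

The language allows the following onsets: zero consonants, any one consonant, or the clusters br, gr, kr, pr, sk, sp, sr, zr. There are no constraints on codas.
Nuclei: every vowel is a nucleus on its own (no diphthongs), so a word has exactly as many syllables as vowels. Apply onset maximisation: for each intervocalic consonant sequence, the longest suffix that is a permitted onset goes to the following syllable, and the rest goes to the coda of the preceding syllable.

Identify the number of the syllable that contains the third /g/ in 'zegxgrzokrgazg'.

Vowels present: e, x, o, a; each is a nucleus, giving 4 syllables.
V1 /e/ – V2 /x/: just /g/ — single C goes to the following onset.
V2 /x/ – V3 /o/: /grz/; trying suffixes from longest down, /z/ is the first permitted one, so coda /gr/ | onset /z/.
V3 /o/ – V4 /a/: /krg/; trying suffixes from longest down, /g/ is the first permitted one, so coda /kr/ | onset /g/.
Syllabification: ze.gxgr.zokr.gazg.
The third /g/ is in the onset of syllable 4 (/gazg/).

4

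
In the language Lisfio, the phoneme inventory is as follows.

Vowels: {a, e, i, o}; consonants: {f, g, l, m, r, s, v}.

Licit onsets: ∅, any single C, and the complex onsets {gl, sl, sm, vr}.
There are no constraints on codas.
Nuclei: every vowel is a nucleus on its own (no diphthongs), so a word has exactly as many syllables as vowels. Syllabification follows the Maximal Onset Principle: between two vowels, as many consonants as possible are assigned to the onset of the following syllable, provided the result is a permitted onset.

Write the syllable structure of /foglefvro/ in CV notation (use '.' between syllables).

CV.CCVC.CCV

Nuclei (vowels): o, e, o → 3 syllables.
V1 /o/ – V2 /e/: /gl/ — entire cluster is a permitted onset → onset /gl/, coda ∅.
V2 /e/ – V3 /o/: cluster /fvr/ — the longest permitted-onset suffix is /vr/; onset = /vr/, preceding coda = /f/.
So the parse is fo.glef.vro.
Mapping each syllable to C/V: /fo/ → CV, /glef/ → CCVC, /vro/ → CCV.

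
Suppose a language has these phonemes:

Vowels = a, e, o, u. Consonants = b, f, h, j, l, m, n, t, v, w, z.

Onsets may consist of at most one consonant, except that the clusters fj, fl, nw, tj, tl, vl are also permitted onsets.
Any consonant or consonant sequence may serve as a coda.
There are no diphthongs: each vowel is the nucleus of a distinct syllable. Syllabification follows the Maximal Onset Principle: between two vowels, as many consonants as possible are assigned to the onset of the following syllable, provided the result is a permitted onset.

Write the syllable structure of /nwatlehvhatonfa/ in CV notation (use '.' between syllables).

CCV.CCVCC.CV.CVC.CV

Nuclei (vowels): a, e, a, o, a → 5 syllables.
/a…e/ gap (V1→V2): /tl/ is a licit onset in full, so it all attaches to the next syllable.
/e…a/ gap (V2→V3): /hvh/; trying suffixes from longest down, /h/ is the first permitted one, so coda /hv/ | onset /h/.
/a…o/ gap (V3→V4): just /t/ — single C goes to the following onset.
/o…a/ gap (V4→V5): /nf/; trying suffixes from longest down, /f/ is the first permitted one, so coda /n/ | onset /f/.
Syllabification: nwa.tlehv.ha.ton.fa.
Mapping each syllable to C/V: /nwa/ → CCV, /tlehv/ → CCVCC, /ha/ → CV, /ton/ → CVC, /fa/ → CV.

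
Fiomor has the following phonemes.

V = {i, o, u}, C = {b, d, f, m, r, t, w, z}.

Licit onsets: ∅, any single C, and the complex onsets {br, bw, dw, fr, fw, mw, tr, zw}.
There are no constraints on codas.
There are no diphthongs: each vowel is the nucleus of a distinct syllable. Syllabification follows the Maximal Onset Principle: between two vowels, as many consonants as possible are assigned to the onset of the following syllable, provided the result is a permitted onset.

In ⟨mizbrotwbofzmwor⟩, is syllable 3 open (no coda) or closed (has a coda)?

Nuclei (vowels): i, o, o, o → 4 syllables.
σ1/σ2 boundary: cluster /zbr/ — the longest permitted-onset suffix is /br/; onset = /br/, preceding coda = /z/.
σ2/σ3 boundary: /twb/; trying suffixes from longest down, /b/ is the first permitted one, so coda /tw/ | onset /b/.
σ3/σ4 boundary: /fzmw/ — longest licit onset from the right is /mw/, leaving /fz/ as coda.
So the parse is miz.brotw.bofz.mwor.
Syllable 3 is /bofz/ with coda /fz/, so it is closed.

closed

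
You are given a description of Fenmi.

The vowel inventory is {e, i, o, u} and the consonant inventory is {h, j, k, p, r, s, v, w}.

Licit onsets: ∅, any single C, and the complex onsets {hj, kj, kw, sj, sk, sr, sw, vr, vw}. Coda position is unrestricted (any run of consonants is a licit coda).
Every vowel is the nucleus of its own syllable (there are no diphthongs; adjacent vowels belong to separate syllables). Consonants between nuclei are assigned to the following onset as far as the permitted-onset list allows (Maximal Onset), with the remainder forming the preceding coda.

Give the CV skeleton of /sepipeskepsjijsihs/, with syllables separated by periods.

Nuclei (vowels): e, i, e, e, i, i → 6 syllables.
Between /e/ (V1) and /i/ (V2): /p/ is a single consonant, so it becomes the next onset.
Between /i/ (V2) and /e/ (V3): /p/ → onset of the next syllable (single consonants are always licit onsets).
Between /e/ (V3) and /e/ (V4): /sk/ is a licit onset in full, so it all attaches to the next syllable.
Between /e/ (V4) and /i/ (V5): /psj/ — longest licit onset from the right is /sj/, leaving /p/ as coda.
Between /i/ (V5) and /i/ (V6): /js/ splits as /j/ + /s/ (/s/ is the longest suffix that is a licit onset).
Putting it together: se.pi.pe.skep.sjij.sihs.
Mapping each syllable to C/V: /se/ → CV, /pi/ → CV, /pe/ → CV, /skep/ → CCVC, /sjij/ → CCVC, /sihs/ → CVCC.

CV.CV.CV.CCVC.CCVC.CVCC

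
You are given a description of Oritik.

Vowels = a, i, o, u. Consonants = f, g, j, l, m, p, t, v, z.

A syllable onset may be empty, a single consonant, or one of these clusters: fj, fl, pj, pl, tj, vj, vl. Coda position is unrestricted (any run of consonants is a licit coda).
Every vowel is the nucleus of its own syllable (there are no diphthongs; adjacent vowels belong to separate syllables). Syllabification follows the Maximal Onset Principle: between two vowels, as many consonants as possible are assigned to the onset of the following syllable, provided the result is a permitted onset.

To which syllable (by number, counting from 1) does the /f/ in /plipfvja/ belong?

Nuclei (vowels): i, a → 2 syllables.
V1 /i/ – V2 /a/: /pfvj/ — longest licit onset from the right is /vj/, leaving /pf/ as coda.
Putting it together: plipf.vja.
The /f/ is in the coda of syllable 1 (/plipf/).

1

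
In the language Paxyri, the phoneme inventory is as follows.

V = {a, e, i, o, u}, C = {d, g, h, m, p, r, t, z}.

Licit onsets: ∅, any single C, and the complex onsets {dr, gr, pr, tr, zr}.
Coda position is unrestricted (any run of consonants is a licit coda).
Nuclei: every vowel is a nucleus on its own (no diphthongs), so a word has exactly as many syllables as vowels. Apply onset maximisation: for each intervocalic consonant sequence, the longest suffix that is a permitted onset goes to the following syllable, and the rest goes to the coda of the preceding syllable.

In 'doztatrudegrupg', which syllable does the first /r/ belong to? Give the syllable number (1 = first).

Nuclei (vowels): o, a, u, e, u → 5 syllables.
V1 /o/ – V2 /a/: /zt/; trying suffixes from longest down, /t/ is the first permitted one, so coda /z/ | onset /t/.
V2 /a/ – V3 /u/: /tr/ — entire cluster is a permitted onset → onset /tr/, coda ∅.
V3 /u/ – V4 /e/: /d/ → onset of the next syllable (single consonants are always licit onsets).
V4 /e/ – V5 /u/: /gr/ is a licit onset in full, so it all attaches to the next syllable.
Result: doz.ta.tru.de.grupg.
The first /r/ is in the onset of syllable 3 (/tru/).

3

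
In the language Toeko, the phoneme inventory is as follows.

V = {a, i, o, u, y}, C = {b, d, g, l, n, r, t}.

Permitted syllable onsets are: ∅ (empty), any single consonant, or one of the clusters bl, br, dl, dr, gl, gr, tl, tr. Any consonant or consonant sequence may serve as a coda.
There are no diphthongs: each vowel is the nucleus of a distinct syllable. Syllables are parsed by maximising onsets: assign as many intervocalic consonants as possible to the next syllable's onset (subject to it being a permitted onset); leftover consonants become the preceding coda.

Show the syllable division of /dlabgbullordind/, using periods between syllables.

dlabg.bul.lor.dind

Nuclei (vowels): a, u, o, i → 4 syllables.
V1 /a/ – V2 /u/: /bgb/ splits as /bg/ + /b/ (/b/ is the longest suffix that is a licit onset).
V2 /u/ – V3 /o/: /ll/ splits as /l/ + /l/ (/l/ is the longest suffix that is a licit onset).
V3 /o/ – V4 /i/: /rd/; trying suffixes from longest down, /d/ is the first permitted one, so coda /r/ | onset /d/.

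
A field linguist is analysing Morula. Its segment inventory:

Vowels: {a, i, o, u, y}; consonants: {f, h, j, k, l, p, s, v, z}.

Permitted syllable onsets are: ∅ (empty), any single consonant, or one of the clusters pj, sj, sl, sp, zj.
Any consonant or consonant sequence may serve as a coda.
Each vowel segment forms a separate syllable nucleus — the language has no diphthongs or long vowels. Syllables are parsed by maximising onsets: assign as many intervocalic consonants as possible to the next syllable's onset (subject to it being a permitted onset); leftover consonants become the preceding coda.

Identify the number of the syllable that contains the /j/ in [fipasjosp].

3

Nuclei (vowels): i, a, o → 3 syllables.
/i…a/ gap (V1→V2): /p/ → onset of the next syllable (single consonants are always licit onsets).
/a…o/ gap (V2→V3): /sj/ — entire cluster is a permitted onset → onset /sj/, coda ∅.
Putting it together: fi.pa.sjosp.
The /j/ is in the onset of syllable 3 (/sjosp/).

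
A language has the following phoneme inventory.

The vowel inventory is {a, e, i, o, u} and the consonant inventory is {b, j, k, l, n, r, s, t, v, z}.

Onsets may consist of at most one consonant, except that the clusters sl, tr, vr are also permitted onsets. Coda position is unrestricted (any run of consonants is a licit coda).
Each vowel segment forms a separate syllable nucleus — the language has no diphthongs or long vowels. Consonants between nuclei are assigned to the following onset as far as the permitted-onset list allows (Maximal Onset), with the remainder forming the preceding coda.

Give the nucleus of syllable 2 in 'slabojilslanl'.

o

The vowels are a, o, i, a — 4 nuclei, so 4 syllables.
The second nucleus (vowel 2 from the left) is /o/.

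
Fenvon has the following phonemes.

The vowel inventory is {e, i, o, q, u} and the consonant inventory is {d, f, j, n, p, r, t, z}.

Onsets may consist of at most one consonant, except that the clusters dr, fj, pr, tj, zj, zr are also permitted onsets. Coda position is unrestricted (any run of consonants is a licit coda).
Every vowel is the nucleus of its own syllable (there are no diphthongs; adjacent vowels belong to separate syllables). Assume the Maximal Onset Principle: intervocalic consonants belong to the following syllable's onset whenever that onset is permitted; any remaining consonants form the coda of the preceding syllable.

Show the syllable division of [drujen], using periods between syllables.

dru.jen

Nuclei (vowels): u, e → 2 syllables.
V1 /u/ – V2 /e/: /j/ is a single consonant, so it becomes the next onset.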